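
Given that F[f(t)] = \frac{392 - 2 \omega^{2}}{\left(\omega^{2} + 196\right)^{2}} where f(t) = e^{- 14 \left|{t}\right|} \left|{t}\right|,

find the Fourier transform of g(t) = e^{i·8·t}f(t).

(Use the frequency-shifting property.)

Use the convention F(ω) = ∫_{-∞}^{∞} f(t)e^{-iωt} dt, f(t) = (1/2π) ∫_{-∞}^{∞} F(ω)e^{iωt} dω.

F[g](ω) = \frac{2 \left(196 - \left(\omega - 8\right)^{2}\right)}{\left(\left(\omega - 8\right)^{2} + 196\right)^{2}}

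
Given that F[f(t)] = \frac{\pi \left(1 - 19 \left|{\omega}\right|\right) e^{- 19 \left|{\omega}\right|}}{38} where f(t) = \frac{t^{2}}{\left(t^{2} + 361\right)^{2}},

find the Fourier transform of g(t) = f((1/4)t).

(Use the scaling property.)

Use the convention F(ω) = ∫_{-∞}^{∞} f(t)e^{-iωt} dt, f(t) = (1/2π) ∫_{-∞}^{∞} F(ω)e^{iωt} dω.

F[g](ω) = \frac{2 \pi \left(1 - 76 \left|{\omega}\right|\right) e^{- 76 \left|{\omega}\right|}}{19}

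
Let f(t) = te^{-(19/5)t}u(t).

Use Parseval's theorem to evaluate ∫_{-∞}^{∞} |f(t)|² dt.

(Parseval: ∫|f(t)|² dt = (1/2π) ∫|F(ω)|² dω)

∫|f(t)|² dt = \frac{125}{27436}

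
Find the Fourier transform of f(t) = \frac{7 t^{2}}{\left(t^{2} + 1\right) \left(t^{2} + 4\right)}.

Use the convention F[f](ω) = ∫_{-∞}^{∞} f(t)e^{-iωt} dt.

F(ω) = \frac{7 \pi \left(2 - e^{\left|{\omega}\right|}\right) e^{- 2 \left|{\omega}\right|}}{3}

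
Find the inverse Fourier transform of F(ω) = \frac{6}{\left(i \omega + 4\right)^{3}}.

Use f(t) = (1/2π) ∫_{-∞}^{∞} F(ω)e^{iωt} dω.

f(t) = 3 t^{2} e^{- 4 t} u\left(t\right)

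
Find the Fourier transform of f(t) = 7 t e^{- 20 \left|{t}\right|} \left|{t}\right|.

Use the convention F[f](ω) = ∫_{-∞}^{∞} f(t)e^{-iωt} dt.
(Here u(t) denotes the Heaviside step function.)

F(ω) = \frac{28 i \omega \left(\omega^{2} - 1200\right)}{\left(\omega^{2} + 400\right)^{3}}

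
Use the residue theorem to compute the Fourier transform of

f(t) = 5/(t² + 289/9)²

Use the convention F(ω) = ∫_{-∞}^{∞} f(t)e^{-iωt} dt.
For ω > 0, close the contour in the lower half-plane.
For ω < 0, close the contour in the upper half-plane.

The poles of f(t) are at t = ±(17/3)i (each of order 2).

Let g(z) = f(z)e^{-iωz}; for large |z| the factor e^{-iωz} decays in the lower half-plane when ω > 0 and in the upper half-plane when ω < 0.

Case ω > 0 (lower half-plane, clockwise contour ⇒ F(ω) = -2πi·ΣRes):
  Res_{z = - \frac{17 i}{3}} g(z) = \frac{45 i \left(17 \omega + 3\right) e^{- \frac{17 \omega}{3}}}{19652} (pole of order 2)
  F(ω) = -2πi·ΣRes = \frac{45 \pi \left(17 \omega + 3\right) e^{- \frac{17 \omega}{3}}}{9826}

Case ω < 0 (upper half-plane, counterclockwise contour ⇒ F(ω) = +2πi·ΣRes):
  Res_{z = \frac{17 i}{3}} g(z) = \frac{45 i \left(17 \omega - 3\right) e^{\frac{17 \omega}{3}}}{19652} (pole of order 2)
  F(ω) = 2πi·ΣRes = \frac{45 \pi \left(3 - 17 \omega\right) e^{\frac{17 \omega}{3}}}{9826}

Both cases combine into a single formula in |ω|:

F(ω) = \frac{45 \pi \left(17 \left|{\omega}\right| + 3\right) e^{- \frac{17 \left|{\omega}\right|}{3}}}{9826}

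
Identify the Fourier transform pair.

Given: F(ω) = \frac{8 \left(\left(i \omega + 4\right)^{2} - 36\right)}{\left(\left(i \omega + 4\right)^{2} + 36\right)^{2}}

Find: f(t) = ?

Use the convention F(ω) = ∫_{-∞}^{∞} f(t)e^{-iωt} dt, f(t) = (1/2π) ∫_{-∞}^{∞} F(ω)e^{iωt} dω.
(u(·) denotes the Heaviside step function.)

f(t) = 8 t e^{- 4 t} \cos{\left(6 t \right)} u\left(t\right)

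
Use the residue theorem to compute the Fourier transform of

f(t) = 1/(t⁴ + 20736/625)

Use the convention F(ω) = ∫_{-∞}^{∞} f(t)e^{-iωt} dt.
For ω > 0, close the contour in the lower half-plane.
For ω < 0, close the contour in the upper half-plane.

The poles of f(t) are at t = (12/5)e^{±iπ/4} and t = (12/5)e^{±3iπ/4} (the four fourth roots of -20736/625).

Let g(z) = f(z)e^{-iωz}; for large |z| the factor e^{-iωz} decays in the lower half-plane when ω > 0 and in the upper half-plane when ω < 0.

Case ω > 0 (lower half-plane, clockwise contour ⇒ F(ω) = -2πi·ΣRes):
  Res_{z = - \frac{6 \sqrt{2}}{5} - \frac{6 \sqrt{2} i}{5}} g(z) = \frac{125 \sqrt{2} i \left(1 - i\right) e^{\frac{6 \sqrt{2} \omega \left(-1 + i\right)}{5}}}{13824}
  Res_{z = \frac{6 \sqrt{2}}{5} - \frac{6 \sqrt{2} i}{5}} g(z) = \frac{125 \sqrt{2} i \left(1 + i\right) e^{- \frac{6 \sqrt{2} \omega \left(1 + i\right)}{5}}}{13824}
  F(ω) = -2πi·ΣRes = \frac{125 \sqrt{2} \pi \left(1 - i\right) \left(e^{\frac{12 \sqrt{2} i \omega}{5}} + i\right) e^{- \frac{6 \sqrt{2} \omega \left(1 + i\right)}{5}}}{6912} = \frac{125 \pi e^{- \frac{6 \sqrt{2} \omega}{5}} \sin{\left(\frac{6 \sqrt{2} \omega}{5} + \frac{\pi}{4} \right)}}{1728}

Case ω < 0 (upper half-plane, counterclockwise contour ⇒ F(ω) = +2πi·ΣRes):
  Res_{z = \frac{6 \sqrt{2}}{5} + \frac{6 \sqrt{2} i}{5}} g(z) = \frac{125 \sqrt{2} i \left(-1 + i\right) e^{\frac{6 \sqrt{2} \omega \left(1 - i\right)}{5}}}{13824}
  Res_{z = - \frac{6 \sqrt{2}}{5} + \frac{6 \sqrt{2} i}{5}} g(z) = \frac{125 \sqrt{2} \left(1 - i\right) e^{\frac{6 \sqrt{2} \omega \left(1 + i\right)}{5}}}{13824}
  F(ω) = 2πi·ΣRes = - \frac{125 \sqrt{2} i \pi \left(i \left(1 - i\right) e^{\frac{6 \sqrt{2} \omega \left(1 - i\right)}{5}} - \left(1 - i\right) e^{\frac{6 \sqrt{2} \omega \left(1 + i\right)}{5}}\right)}{6912} = \frac{125 \pi e^{\frac{6 \sqrt{2} \omega}{5}} \cos{\left(\frac{6 \sqrt{2} \omega}{5} + \frac{\pi}{4} \right)}}{1728}

Both cases combine into a single formula in |ω|:

F(ω) = \frac{125 \pi e^{- \frac{6 \sqrt{2} \left|{\omega}\right|}{5}} \sin{\left(\frac{6 \sqrt{2} \left|{\omega}\right|}{5} + \frac{\pi}{4} \right)}}{1728}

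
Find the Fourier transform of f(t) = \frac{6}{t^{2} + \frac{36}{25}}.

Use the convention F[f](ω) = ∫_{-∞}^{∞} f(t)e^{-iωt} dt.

F(ω) = 5 \pi e^{- \frac{6 \left|{\omega}\right|}{5}}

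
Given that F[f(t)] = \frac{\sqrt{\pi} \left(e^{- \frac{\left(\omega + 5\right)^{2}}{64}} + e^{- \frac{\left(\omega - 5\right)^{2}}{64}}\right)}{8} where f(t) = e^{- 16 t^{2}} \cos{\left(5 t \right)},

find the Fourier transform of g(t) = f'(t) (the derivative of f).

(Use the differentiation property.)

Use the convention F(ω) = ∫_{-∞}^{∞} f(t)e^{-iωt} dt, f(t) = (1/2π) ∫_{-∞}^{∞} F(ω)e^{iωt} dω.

F[g](ω) = \frac{i \sqrt{\pi} \omega \left(e^{\frac{5 \omega}{16}} + 1\right) e^{- \frac{\omega^{2}}{64} - \frac{5 \omega}{32} - \frac{25}{64}}}{8}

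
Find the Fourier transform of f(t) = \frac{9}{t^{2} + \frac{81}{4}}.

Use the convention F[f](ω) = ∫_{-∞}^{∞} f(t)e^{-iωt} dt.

F(ω) = 2 \pi e^{- \frac{9 \left|{\omega}\right|}{2}}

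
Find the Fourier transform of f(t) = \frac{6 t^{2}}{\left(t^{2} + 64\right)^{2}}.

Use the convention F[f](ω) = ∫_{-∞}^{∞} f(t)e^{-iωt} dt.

F(ω) = \frac{3 \pi \left(1 - 8 \left|{\omega}\right|\right) e^{- 8 \left|{\omega}\right|}}{8}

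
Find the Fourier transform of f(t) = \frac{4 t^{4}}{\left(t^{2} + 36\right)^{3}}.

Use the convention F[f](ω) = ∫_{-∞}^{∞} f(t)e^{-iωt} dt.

F(ω) = \frac{\pi \left(12 \omega^{2} - 10 \left|{\omega}\right| + 1\right) e^{- 6 \left|{\omega}\right|}}{4}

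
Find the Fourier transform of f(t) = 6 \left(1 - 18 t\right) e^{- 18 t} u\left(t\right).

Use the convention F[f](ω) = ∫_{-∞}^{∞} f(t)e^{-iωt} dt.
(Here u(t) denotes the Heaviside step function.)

F(ω) = \frac{6 i \omega}{- \omega^{2} + 36 i \omega + 324}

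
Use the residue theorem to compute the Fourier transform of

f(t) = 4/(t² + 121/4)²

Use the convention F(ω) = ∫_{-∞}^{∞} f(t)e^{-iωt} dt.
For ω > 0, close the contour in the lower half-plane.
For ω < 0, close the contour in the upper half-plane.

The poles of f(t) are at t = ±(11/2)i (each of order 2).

Let g(z) = f(z)e^{-iωz}; for large |z| the factor e^{-iωz} decays in the lower half-plane when ω > 0 and in the upper half-plane when ω < 0.

Case ω > 0 (lower half-plane, clockwise contour ⇒ F(ω) = -2πi·ΣRes):
  Res_{z = - \frac{11 i}{2}} g(z) = \frac{4 i \left(11 \omega + 2\right) e^{- \frac{11 \omega}{2}}}{1331} (pole of order 2)
  F(ω) = -2πi·ΣRes = \frac{8 \pi \left(11 \omega + 2\right) e^{- \frac{11 \omega}{2}}}{1331}

Case ω < 0 (upper half-plane, counterclockwise contour ⇒ F(ω) = +2πi·ΣRes):
  Res_{z = \frac{11 i}{2}} g(z) = \frac{4 i \left(11 \omega - 2\right) e^{\frac{11 \omega}{2}}}{1331} (pole of order 2)
  F(ω) = 2πi·ΣRes = \frac{8 \pi \left(2 - 11 \omega\right) e^{\frac{11 \omega}{2}}}{1331}

Both cases combine into a single formula in |ω|:

F(ω) = \frac{8 \pi \left(11 \left|{\omega}\right| + 2\right) e^{- \frac{11 \left|{\omega}\right|}{2}}}{1331}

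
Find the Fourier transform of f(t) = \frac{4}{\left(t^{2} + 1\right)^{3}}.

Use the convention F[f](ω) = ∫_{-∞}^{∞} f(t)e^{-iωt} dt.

F(ω) = \frac{\pi \left(\omega^{2} + 3 \left|{\omega}\right| + 3\right) e^{- \left|{\omega}\right|}}{2}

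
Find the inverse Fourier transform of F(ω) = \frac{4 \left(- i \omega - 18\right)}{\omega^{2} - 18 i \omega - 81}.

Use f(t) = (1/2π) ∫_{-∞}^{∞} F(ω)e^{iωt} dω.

f(t) = 4 \left(9 t + 1\right) e^{- 9 t} u\left(t\right)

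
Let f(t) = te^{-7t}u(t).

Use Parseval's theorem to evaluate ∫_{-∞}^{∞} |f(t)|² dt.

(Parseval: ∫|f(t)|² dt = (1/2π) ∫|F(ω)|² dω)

∫|f(t)|² dt = \frac{1}{1372}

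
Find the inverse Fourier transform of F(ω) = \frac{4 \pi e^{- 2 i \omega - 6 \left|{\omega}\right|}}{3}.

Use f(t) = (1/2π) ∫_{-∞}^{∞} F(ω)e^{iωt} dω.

f(t) = \frac{8}{\left(t - 2\right)^{2} + 36}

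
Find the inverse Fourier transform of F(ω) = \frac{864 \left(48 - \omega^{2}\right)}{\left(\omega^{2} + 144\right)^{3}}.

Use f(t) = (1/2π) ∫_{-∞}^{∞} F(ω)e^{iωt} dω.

f(t) = 6 t^{2} e^{- 12 \left|{t}\right|}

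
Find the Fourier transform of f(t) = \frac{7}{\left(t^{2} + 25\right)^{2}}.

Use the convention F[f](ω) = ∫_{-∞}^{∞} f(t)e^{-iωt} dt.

F(ω) = \frac{7 \pi \left(5 \left|{\omega}\right| + 1\right) e^{- 5 \left|{\omega}\right|}}{250}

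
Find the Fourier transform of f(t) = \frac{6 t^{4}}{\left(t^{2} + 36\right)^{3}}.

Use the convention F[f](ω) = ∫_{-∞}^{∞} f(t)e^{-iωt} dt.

F(ω) = \frac{3 \pi \left(12 \omega^{2} - 10 \left|{\omega}\right| + 1\right) e^{- 6 \left|{\omega}\right|}}{8}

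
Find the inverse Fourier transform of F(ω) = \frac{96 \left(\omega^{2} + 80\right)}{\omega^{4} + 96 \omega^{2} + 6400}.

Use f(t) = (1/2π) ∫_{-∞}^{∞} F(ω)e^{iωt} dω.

f(t) = 6 e^{- 8 \left|{t}\right|} \cos{\left(4 \left|{t}\right| \right)}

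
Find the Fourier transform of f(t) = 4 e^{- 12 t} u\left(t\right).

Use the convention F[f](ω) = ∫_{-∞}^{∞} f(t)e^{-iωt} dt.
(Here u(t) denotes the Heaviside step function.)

F(ω) = \frac{4}{i \omega + 12}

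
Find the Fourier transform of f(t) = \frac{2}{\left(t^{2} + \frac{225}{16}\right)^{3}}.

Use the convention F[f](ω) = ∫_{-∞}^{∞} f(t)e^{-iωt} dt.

F(ω) = \frac{16 \pi \left(75 \omega^{2} + 60 \left|{\omega}\right| + 16\right) e^{- \frac{15 \left|{\omega}\right|}{4}}}{253125}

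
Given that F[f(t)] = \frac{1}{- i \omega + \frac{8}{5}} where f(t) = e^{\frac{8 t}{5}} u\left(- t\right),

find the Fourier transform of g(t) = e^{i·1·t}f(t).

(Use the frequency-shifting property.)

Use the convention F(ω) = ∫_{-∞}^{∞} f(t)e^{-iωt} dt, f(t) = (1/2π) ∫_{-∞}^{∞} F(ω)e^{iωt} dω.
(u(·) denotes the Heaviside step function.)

F[g](ω) = - \frac{5}{5 i \left(\omega - 1\right) - 8}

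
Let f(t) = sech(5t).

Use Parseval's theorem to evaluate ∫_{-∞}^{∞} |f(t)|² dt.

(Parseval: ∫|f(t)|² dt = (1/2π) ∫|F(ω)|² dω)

∫|f(t)|² dt = \frac{2}{5}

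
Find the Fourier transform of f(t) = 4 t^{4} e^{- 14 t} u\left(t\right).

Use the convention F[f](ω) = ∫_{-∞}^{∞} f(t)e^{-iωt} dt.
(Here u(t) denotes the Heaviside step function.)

F(ω) = \frac{96}{\left(i \omega + 14\right)^{5}}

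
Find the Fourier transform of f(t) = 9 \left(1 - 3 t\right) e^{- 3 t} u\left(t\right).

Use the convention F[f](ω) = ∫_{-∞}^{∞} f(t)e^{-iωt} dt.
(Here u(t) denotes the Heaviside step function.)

F(ω) = \frac{9 i \omega}{- \omega^{2} + 6 i \omega + 9}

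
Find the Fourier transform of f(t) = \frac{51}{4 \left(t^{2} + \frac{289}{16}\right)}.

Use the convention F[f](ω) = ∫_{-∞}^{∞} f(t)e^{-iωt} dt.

F(ω) = 3 \pi e^{- \frac{17 \left|{\omega}\right|}{4}}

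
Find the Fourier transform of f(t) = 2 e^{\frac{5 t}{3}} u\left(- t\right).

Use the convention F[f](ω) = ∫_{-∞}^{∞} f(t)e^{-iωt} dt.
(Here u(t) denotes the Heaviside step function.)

F(ω) = - \frac{6}{3 i \omega - 5}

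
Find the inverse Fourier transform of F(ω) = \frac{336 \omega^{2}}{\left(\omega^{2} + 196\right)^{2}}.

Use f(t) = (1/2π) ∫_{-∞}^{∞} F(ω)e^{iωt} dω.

f(t) = 6 \left(1 - 14 \left|{t}\right|\right) e^{- 14 \left|{t}\right|}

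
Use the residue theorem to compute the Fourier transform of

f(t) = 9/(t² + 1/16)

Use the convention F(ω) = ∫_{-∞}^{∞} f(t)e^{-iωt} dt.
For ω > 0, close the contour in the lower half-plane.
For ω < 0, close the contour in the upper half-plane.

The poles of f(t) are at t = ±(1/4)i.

Let g(z) = f(z)e^{-iωz}; for large |z| the factor e^{-iωz} decays in the lower half-plane when ω > 0 and in the upper half-plane when ω < 0.

Case ω > 0 (lower half-plane, clockwise contour ⇒ F(ω) = -2πi·ΣRes):
  Res_{z = - \frac{i}{4}} g(z) = 18 i e^{- \frac{\omega}{4}}
  F(ω) = -2πi·ΣRes = 36 \pi e^{- \frac{\omega}{4}}

Case ω < 0 (upper half-plane, counterclockwise contour ⇒ F(ω) = +2πi·ΣRes):
  Res_{z = \frac{i}{4}} g(z) = - 18 i e^{\frac{\omega}{4}}
  F(ω) = 2πi·ΣRes = 36 \pi e^{\frac{\omega}{4}}

Both cases combine into a single formula in |ω|:

F(ω) = 36 \pi e^{- \frac{\left|{\omega}\right|}{4}}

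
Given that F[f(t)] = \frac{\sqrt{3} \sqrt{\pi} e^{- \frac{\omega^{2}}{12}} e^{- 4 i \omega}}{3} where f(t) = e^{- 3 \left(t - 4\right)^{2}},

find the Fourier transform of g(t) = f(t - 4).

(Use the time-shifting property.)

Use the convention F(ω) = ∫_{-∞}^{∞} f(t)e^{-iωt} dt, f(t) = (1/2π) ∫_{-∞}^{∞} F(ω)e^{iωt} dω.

F[g](ω) = \frac{\sqrt{3} \sqrt{\pi} e^{- \frac{\omega \left(\omega + 96 i\right)}{12}}}{3}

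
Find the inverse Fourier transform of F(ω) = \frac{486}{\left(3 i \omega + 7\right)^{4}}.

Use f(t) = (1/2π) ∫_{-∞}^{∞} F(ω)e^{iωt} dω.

f(t) = t^{3} e^{- \frac{7 t}{3}} u\left(t\right)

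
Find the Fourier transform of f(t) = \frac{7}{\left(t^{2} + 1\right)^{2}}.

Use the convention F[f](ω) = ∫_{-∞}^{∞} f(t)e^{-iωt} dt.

F(ω) = \frac{7 \pi \left(\left|{\omega}\right| + 1\right) e^{- \left|{\omega}\right|}}{2}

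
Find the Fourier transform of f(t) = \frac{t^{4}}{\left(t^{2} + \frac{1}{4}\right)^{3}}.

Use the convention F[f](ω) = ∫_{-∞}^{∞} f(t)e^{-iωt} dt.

F(ω) = \frac{\pi \left(\omega^{2} - 10 \left|{\omega}\right| + 12\right) e^{- \frac{\left|{\omega}\right|}{2}}}{16}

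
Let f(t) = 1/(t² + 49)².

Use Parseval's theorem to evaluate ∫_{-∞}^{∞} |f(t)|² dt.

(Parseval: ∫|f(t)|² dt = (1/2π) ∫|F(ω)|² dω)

∫|f(t)|² dt = \frac{5 \pi}{13176688}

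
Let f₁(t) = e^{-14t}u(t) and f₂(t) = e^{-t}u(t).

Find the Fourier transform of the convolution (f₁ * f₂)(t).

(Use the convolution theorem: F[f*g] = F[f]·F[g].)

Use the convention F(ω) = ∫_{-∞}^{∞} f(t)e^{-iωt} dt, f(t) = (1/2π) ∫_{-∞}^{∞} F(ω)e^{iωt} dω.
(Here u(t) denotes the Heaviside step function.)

F[f₁*f₂](ω) = \frac{1}{\left(i \omega + 1\right) \left(i \omega + 14\right)}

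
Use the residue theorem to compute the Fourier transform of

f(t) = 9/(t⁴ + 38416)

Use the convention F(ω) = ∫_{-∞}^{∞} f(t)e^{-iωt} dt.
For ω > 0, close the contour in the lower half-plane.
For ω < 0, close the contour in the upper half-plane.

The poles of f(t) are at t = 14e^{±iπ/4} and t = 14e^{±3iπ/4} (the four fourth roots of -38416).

Let g(z) = f(z)e^{-iωz}; for large |z| the factor e^{-iωz} decays in the lower half-plane when ω > 0 and in the upper half-plane when ω < 0.

Case ω > 0 (lower half-plane, clockwise contour ⇒ F(ω) = -2πi·ΣRes):
  Res_{z = - 7 \sqrt{2} - 7 \sqrt{2} i} g(z) = \frac{9 \sqrt{2} i \left(1 - i\right) e^{7 \sqrt{2} \omega \left(-1 + i\right)}}{21952}
  Res_{z = 7 \sqrt{2} - 7 \sqrt{2} i} g(z) = \frac{9 \sqrt{2} i \left(1 + i\right) e^{- 7 \sqrt{2} \omega \left(1 + i\right)}}{21952}
  F(ω) = -2πi·ΣRes = \frac{9 \sqrt{2} \pi \left(1 - i\right) \left(e^{14 \sqrt{2} i \omega} + i\right) e^{- 7 \sqrt{2} \omega \left(1 + i\right)}}{10976} = \frac{9 \pi e^{- 7 \sqrt{2} \omega} \sin{\left(7 \sqrt{2} \omega + \frac{\pi}{4} \right)}}{2744}

Case ω < 0 (upper half-plane, counterclockwise contour ⇒ F(ω) = +2πi·ΣRes):
  Res_{z = 7 \sqrt{2} + 7 \sqrt{2} i} g(z) = \frac{9 \sqrt{2} i \left(-1 + i\right) e^{7 \sqrt{2} \omega \left(1 - i\right)}}{21952}
  Res_{z = - 7 \sqrt{2} + 7 \sqrt{2} i} g(z) = \frac{9 \sqrt{2} \left(1 - i\right) e^{7 \sqrt{2} \omega \left(1 + i\right)}}{21952}
  F(ω) = 2πi·ΣRes = - \frac{9 \sqrt{2} i \pi \left(i \left(1 - i\right) e^{7 \sqrt{2} \omega \left(1 - i\right)} - \left(1 - i\right) e^{7 \sqrt{2} \omega \left(1 + i\right)}\right)}{10976} = \frac{9 \pi e^{7 \sqrt{2} \omega} \cos{\left(7 \sqrt{2} \omega + \frac{\pi}{4} \right)}}{2744}

Both cases combine into a single formula in |ω|:

F(ω) = \frac{9 \pi e^{- 7 \sqrt{2} \left|{\omega}\right|} \sin{\left(7 \sqrt{2} \left|{\omega}\right| + \frac{\pi}{4} \right)}}{2744}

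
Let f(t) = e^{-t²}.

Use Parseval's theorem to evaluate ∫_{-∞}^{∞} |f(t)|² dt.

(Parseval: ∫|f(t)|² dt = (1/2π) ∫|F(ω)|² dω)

∫|f(t)|² dt = \frac{\sqrt{2} \sqrt{\pi}}{2}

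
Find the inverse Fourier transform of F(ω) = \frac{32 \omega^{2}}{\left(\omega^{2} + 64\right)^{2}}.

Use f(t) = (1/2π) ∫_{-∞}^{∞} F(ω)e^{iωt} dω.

f(t) = \left(1 - 8 \left|{t}\right|\right) e^{- 8 \left|{t}\right|}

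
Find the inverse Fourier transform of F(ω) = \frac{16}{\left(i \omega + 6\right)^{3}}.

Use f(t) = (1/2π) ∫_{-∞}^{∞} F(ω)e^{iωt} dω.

f(t) = 8 t^{2} e^{- 6 t} u\left(t\right)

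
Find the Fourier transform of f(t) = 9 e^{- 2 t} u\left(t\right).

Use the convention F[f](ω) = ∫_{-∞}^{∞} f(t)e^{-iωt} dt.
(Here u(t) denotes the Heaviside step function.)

F(ω) = \frac{9}{i \omega + 2}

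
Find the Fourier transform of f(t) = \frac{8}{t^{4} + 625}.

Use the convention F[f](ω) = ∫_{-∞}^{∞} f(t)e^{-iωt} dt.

F(ω) = \frac{8 \pi e^{- \frac{5 \sqrt{2} \left|{\omega}\right|}{2}} \sin{\left(\frac{5 \sqrt{2} \left|{\omega}\right|}{2} + \frac{\pi}{4} \right)}}{125}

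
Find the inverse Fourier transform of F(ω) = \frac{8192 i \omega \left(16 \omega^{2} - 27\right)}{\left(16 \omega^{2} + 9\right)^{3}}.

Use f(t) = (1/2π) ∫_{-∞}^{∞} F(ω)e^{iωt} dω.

f(t) = 8 t e^{- \frac{3 \left|{t}\right|}{4}} \left|{t}\right|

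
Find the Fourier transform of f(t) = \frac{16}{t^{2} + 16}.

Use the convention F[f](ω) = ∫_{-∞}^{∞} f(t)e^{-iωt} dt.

F(ω) = 4 \pi e^{- 4 \left|{\omega}\right|}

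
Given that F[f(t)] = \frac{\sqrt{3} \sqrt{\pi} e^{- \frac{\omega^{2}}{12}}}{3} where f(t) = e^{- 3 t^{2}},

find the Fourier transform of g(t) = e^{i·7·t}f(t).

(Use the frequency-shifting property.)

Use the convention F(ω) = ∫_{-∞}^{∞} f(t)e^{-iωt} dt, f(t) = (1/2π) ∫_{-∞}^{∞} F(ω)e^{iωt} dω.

F[g](ω) = \frac{\sqrt{3} \sqrt{\pi} e^{- \frac{\left(\omega - 7\right)^{2}}{12}}}{3}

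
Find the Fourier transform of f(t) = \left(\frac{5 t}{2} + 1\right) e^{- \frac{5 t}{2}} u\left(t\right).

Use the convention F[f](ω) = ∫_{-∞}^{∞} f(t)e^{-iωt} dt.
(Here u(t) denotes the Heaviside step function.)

F(ω) = \frac{4 \left(- i \omega - 5\right)}{4 \omega^{2} - 20 i \omega - 25}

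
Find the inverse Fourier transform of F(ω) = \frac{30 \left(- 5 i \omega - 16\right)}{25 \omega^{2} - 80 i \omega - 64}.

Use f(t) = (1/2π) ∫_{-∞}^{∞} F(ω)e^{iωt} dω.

f(t) = 6 \left(\frac{8 t}{5} + 1\right) e^{- \frac{8 t}{5}} u\left(t\right)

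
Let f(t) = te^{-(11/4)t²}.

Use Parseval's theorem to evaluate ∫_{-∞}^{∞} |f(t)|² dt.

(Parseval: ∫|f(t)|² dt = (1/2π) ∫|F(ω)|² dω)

∫|f(t)|² dt = \frac{\sqrt{22} \sqrt{\pi}}{121}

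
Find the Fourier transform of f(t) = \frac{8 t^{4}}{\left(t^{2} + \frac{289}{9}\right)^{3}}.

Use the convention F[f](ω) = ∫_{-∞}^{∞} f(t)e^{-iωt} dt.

F(ω) = \frac{\pi \left(289 \omega^{2} - 255 \left|{\omega}\right| + 27\right) e^{- \frac{17 \left|{\omega}\right|}{3}}}{51}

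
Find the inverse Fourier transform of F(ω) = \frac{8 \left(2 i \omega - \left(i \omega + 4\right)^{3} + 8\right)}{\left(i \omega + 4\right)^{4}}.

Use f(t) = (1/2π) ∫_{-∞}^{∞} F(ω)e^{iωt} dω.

f(t) = 8 \left(t^{2} - 1\right) e^{- 4 t} u\left(t\right)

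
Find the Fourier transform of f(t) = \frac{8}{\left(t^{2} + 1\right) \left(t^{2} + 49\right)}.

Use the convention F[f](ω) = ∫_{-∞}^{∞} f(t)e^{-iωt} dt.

F(ω) = \frac{\pi e^{- \left|{\omega}\right|}}{6} - \frac{\pi e^{- 7 \left|{\omega}\right|}}{42}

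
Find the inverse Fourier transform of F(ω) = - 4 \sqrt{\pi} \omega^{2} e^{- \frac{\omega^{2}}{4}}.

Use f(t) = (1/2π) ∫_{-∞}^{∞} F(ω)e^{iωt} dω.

f(t) = 4 \left(4 t^{2} - 2\right) e^{- t^{2}}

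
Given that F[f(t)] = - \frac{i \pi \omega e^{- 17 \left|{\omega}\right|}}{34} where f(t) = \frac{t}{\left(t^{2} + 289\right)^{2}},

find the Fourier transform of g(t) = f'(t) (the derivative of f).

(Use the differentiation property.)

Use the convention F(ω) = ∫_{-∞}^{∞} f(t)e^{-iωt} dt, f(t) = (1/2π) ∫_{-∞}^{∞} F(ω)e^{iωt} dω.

F[g](ω) = \frac{\pi \omega^{2} e^{- 17 \left|{\omega}\right|}}{34}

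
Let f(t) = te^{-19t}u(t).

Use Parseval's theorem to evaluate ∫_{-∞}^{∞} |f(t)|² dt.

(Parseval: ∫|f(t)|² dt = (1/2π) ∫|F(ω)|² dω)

∫|f(t)|² dt = \frac{1}{27436}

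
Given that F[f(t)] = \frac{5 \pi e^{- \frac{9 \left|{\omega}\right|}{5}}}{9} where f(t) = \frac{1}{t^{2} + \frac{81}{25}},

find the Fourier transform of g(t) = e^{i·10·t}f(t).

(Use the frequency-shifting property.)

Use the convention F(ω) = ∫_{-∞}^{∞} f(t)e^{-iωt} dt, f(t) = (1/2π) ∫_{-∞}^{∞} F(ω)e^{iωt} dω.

F[g](ω) = \frac{5 \pi e^{- \frac{9 \left|{\omega - 10}\right|}{5}}}{9}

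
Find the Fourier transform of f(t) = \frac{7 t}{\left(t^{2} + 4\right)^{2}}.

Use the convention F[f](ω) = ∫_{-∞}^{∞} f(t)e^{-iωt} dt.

F(ω) = - \frac{7 i \pi \omega e^{- 2 \left|{\omega}\right|}}{4}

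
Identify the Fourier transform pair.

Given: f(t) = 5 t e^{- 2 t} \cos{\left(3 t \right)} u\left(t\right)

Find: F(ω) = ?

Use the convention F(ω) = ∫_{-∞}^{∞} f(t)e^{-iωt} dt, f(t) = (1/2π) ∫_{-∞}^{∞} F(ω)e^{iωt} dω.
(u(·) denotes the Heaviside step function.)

F(ω) = \frac{5 \left(\left(i \omega + 2\right)^{2} - 9\right)}{\left(\left(i \omega + 2\right)^{2} + 9\right)^{2}}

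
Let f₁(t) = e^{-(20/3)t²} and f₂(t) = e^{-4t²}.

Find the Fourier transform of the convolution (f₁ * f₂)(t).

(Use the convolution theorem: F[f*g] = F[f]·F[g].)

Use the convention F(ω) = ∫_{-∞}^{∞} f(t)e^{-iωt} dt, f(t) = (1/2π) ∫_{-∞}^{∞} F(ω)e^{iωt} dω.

F[f₁*f₂](ω) = \frac{\sqrt{15} \pi e^{- \frac{\omega^{2}}{10}}}{20}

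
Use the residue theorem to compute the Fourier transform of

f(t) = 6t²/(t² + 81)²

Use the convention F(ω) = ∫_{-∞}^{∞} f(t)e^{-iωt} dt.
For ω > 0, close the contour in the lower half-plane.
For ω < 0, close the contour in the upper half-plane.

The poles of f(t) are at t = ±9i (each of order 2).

Let g(z) = f(z)e^{-iωz}; for large |z| the factor e^{-iωz} decays in the lower half-plane when ω > 0 and in the upper half-plane when ω < 0.

Case ω > 0 (lower half-plane, clockwise contour ⇒ F(ω) = -2πi·ΣRes):
  Res_{z = - 9 i} g(z) = \frac{i \left(1 - 9 \omega\right) e^{- 9 \omega}}{6} (pole of order 2)
  F(ω) = -2πi·ΣRes = \frac{\pi \left(1 - 9 \omega\right) e^{- 9 \omega}}{3}

Case ω < 0 (upper half-plane, counterclockwise contour ⇒ F(ω) = +2πi·ΣRes):
  Res_{z = 9 i} g(z) = \frac{i \left(- 9 \omega - 1\right) e^{9 \omega}}{6} (pole of order 2)
  F(ω) = 2πi·ΣRes = \frac{\pi \left(9 \omega + 1\right) e^{9 \omega}}{3}

Both cases combine into a single formula in |ω|:

F(ω) = \frac{\pi \left(1 - 9 \left|{\omega}\right|\right) e^{- 9 \left|{\omega}\right|}}{3}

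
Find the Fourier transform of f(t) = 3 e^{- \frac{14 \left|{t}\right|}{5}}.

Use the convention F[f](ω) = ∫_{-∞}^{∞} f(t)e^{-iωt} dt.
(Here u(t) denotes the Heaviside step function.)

F(ω) = \frac{420}{25 \omega^{2} + 196}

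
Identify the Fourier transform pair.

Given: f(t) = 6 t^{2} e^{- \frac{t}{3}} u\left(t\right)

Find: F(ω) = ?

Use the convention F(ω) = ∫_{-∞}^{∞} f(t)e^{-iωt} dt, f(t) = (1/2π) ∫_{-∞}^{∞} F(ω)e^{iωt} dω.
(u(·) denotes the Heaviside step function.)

F(ω) = \frac{324}{\left(3 i \omega + 1\right)^{3}}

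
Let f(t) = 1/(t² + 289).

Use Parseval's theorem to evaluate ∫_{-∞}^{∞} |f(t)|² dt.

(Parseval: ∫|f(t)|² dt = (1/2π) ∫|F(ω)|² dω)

∫|f(t)|² dt = \frac{\pi}{9826}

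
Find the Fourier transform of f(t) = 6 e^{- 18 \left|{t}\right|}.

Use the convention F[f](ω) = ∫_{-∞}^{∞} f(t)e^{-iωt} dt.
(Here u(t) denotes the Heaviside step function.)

F(ω) = \frac{216}{\omega^{2} + 324}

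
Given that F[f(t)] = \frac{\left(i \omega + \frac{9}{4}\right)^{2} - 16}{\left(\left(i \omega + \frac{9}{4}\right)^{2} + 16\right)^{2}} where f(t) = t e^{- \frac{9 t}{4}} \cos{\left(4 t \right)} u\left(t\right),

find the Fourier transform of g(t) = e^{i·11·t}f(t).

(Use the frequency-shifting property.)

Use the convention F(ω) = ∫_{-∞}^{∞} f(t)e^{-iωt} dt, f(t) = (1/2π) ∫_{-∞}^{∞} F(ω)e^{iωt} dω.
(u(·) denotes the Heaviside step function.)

F[g](ω) = \frac{16 \left(\left(4 i \left(\omega - 11\right) + 9\right)^{2} - 256\right)}{\left(\left(4 i \left(\omega - 11\right) + 9\right)^{2} + 256\right)^{2}}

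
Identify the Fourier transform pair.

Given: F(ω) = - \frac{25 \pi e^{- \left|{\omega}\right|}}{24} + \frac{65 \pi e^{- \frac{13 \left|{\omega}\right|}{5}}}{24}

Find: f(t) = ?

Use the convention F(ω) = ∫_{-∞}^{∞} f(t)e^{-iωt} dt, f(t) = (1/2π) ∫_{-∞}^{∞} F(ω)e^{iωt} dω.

f(t) = \frac{6 t^{2}}{\left(t^{2} + 1\right) \left(t^{2} + \frac{169}{25}\right)}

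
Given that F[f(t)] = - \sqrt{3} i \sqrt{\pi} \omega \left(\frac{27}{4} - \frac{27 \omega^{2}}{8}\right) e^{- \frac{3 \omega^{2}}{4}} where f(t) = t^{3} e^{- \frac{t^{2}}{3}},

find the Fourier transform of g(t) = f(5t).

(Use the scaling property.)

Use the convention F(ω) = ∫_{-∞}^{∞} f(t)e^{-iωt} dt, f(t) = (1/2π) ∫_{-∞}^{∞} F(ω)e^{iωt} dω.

F[g](ω) = \frac{27 \sqrt{3} i \sqrt{\pi} \omega \left(\omega^{2} - 50\right) e^{- \frac{3 \omega^{2}}{100}}}{5000}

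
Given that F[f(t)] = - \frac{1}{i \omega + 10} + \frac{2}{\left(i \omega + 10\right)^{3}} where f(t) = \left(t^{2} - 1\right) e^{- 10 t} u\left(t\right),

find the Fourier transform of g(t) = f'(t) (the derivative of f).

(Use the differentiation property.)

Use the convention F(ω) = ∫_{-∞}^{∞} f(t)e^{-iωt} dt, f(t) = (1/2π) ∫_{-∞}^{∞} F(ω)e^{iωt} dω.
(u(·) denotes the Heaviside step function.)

F[g](ω) = \frac{i \omega \left(2 i \omega - \left(i \omega + 10\right)^{3} + 20\right)}{\left(i \omega + 10\right)^{4}}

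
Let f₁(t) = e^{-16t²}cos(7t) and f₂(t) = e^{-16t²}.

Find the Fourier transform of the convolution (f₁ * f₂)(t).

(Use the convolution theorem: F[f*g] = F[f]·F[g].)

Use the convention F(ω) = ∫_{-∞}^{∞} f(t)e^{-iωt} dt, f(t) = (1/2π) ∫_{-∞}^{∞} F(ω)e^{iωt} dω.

F[f₁*f₂](ω) = \frac{\pi \left(e^{\frac{7 \omega}{16}} + 1\right) e^{- \frac{\omega^{2}}{32} - \frac{7 \omega}{32} - \frac{49}{64}}}{32}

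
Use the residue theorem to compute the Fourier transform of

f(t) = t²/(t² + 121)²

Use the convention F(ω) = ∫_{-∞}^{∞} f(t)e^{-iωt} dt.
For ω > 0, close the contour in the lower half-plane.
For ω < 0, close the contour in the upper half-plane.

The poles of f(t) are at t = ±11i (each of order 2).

Let g(z) = f(z)e^{-iωz}; for large |z| the factor e^{-iωz} decays in the lower half-plane when ω > 0 and in the upper half-plane when ω < 0.

Case ω > 0 (lower half-plane, clockwise contour ⇒ F(ω) = -2πi·ΣRes):
  Res_{z = - 11 i} g(z) = \frac{i \left(1 - 11 \omega\right) e^{- 11 \omega}}{44} (pole of order 2)
  F(ω) = -2πi·ΣRes = \frac{\pi \left(1 - 11 \omega\right) e^{- 11 \omega}}{22}

Case ω < 0 (upper half-plane, counterclockwise contour ⇒ F(ω) = +2πi·ΣRes):
  Res_{z = 11 i} g(z) = \frac{i \left(- 11 \omega - 1\right) e^{11 \omega}}{44} (pole of order 2)
  F(ω) = 2πi·ΣRes = \frac{\pi \left(11 \omega + 1\right) e^{11 \omega}}{22}

Both cases combine into a single formula in |ω|:

F(ω) = \frac{\pi \left(1 - 11 \left|{\omega}\right|\right) e^{- 11 \left|{\omega}\right|}}{22}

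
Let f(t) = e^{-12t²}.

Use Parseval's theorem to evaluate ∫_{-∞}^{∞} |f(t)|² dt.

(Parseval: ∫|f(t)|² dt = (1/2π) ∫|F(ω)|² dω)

∫|f(t)|² dt = \frac{\sqrt{6} \sqrt{\pi}}{12}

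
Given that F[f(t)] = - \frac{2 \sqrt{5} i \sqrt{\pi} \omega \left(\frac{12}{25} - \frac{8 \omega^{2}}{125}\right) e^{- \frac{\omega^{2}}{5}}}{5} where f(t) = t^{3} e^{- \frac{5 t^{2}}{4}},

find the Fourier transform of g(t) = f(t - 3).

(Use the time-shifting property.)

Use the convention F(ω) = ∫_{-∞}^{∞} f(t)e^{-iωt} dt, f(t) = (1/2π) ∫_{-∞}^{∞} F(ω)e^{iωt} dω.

F[g](ω) = \frac{8 \sqrt{5} i \sqrt{\pi} \omega \left(2 \omega^{2} - 15\right) e^{- \frac{\omega \left(\omega + 15 i\right)}{5}}}{625}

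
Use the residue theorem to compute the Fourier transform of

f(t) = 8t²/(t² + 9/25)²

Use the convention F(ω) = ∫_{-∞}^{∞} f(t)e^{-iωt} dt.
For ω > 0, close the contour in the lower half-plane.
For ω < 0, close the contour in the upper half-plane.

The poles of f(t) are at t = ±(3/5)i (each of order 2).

Let g(z) = f(z)e^{-iωz}; for large |z| the factor e^{-iωz} decays in the lower half-plane when ω > 0 and in the upper half-plane when ω < 0.

Case ω > 0 (lower half-plane, clockwise contour ⇒ F(ω) = -2πi·ΣRes):
  Res_{z = - \frac{3 i}{5}} g(z) = i \left(\frac{10}{3} - 2 \omega\right) e^{- \frac{3 \omega}{5}} (pole of order 2)
  F(ω) = -2πi·ΣRes = \frac{4 \pi \left(5 - 3 \omega\right) e^{- \frac{3 \omega}{5}}}{3}

Case ω < 0 (upper half-plane, counterclockwise contour ⇒ F(ω) = +2πi·ΣRes):
  Res_{z = \frac{3 i}{5}} g(z) = i \left(- 2 \omega - \frac{10}{3}\right) e^{\frac{3 \omega}{5}} (pole of order 2)
  F(ω) = 2πi·ΣRes = \frac{4 \pi \left(3 \omega + 5\right) e^{\frac{3 \omega}{5}}}{3}

Both cases combine into a single formula in |ω|:

F(ω) = \frac{4 \pi \left(5 - 3 \left|{\omega}\right|\right) e^{- \frac{3 \left|{\omega}\right|}{5}}}{3}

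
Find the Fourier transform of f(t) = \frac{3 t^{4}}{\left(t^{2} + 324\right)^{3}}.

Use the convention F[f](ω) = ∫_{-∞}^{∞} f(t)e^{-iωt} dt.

F(ω) = \frac{\pi \left(108 \omega^{2} - 30 \left|{\omega}\right| + 1\right) e^{- 18 \left|{\omega}\right|}}{16}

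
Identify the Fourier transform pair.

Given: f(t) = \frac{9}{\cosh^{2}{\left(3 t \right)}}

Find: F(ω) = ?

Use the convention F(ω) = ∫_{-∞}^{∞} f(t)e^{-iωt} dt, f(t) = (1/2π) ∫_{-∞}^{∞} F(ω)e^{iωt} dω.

F(ω) = \frac{\pi \omega}{\sinh{\left(\frac{\pi \omega}{6} \right)}}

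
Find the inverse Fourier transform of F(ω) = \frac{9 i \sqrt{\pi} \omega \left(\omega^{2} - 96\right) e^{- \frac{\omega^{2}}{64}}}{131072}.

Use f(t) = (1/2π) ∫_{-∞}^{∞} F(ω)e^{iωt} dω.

f(t) = 9 t^{3} e^{- 16 t^{2}}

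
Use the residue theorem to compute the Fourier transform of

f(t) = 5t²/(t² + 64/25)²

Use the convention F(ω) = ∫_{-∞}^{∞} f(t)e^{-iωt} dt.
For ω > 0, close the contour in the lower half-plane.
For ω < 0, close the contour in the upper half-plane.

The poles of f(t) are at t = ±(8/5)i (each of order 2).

Let g(z) = f(z)e^{-iωz}; for large |z| the factor e^{-iωz} decays in the lower half-plane when ω > 0 and in the upper half-plane when ω < 0.

Case ω > 0 (lower half-plane, clockwise contour ⇒ F(ω) = -2πi·ΣRes):
  Res_{z = - \frac{8 i}{5}} g(z) = \frac{5 i \left(5 - 8 \omega\right) e^{- \frac{8 \omega}{5}}}{32} (pole of order 2)
  F(ω) = -2πi·ΣRes = \frac{5 \pi \left(5 - 8 \omega\right) e^{- \frac{8 \omega}{5}}}{16}

Case ω < 0 (upper half-plane, counterclockwise contour ⇒ F(ω) = +2πi·ΣRes):
  Res_{z = \frac{8 i}{5}} g(z) = \frac{5 i \left(- 8 \omega - 5\right) e^{\frac{8 \omega}{5}}}{32} (pole of order 2)
  F(ω) = 2πi·ΣRes = \frac{5 \pi \left(8 \omega + 5\right) e^{\frac{8 \omega}{5}}}{16}

Both cases combine into a single formula in |ω|:

F(ω) = \frac{5 \pi \left(5 - 8 \left|{\omega}\right|\right) e^{- \frac{8 \left|{\omega}\right|}{5}}}{16}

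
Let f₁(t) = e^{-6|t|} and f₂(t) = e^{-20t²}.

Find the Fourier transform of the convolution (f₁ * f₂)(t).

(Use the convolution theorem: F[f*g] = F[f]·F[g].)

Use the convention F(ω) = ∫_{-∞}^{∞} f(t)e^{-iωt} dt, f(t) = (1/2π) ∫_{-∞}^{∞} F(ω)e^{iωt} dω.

F[f₁*f₂](ω) = \frac{6 \sqrt{5} \sqrt{\pi} e^{- \frac{\omega^{2}}{80}}}{5 \left(\omega^{2} + 36\right)}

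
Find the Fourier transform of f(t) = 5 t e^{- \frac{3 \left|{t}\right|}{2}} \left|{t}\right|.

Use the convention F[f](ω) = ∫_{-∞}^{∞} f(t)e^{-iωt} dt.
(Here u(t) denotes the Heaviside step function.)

F(ω) = \frac{320 i \omega \left(4 \omega^{2} - 27\right)}{\left(4 \omega^{2} + 9\right)^{3}}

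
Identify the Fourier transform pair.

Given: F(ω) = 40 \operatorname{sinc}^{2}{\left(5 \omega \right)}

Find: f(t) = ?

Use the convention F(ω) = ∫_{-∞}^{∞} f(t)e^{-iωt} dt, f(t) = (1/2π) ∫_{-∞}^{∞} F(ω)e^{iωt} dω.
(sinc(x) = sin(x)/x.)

f(t) = 4 \left(\begin{cases} 1 - \frac{\left|{t}\right|}{10} & \text{for}\: \left|{t}\right| < 10 \\0 & \text{otherwise} \end{cases}\right)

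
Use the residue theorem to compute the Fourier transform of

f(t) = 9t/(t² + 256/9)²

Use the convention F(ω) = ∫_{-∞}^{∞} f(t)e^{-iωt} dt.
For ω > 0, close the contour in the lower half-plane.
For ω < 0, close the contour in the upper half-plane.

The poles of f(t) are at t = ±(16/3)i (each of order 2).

Let g(z) = f(z)e^{-iωz}; for large |z| the factor e^{-iωz} decays in the lower half-plane when ω > 0 and in the upper half-plane when ω < 0.

Case ω > 0 (lower half-plane, clockwise contour ⇒ F(ω) = -2πi·ΣRes):
  Res_{z = - \frac{16 i}{3}} g(z) = \frac{27 \omega e^{- \frac{16 \omega}{3}}}{64} (pole of order 2)
  F(ω) = -2πi·ΣRes = - \frac{27 i \pi \omega e^{- \frac{16 \omega}{3}}}{32}

Case ω < 0 (upper half-plane, counterclockwise contour ⇒ F(ω) = +2πi·ΣRes):
  Res_{z = \frac{16 i}{3}} g(z) = - \frac{27 \omega e^{\frac{16 \omega}{3}}}{64} (pole of order 2)
  F(ω) = 2πi·ΣRes = - \frac{27 i \pi \omega e^{\frac{16 \omega}{3}}}{32}

Both cases combine into a single formula in |ω|:

F(ω) = - \frac{27 i \pi \omega e^{- \frac{16 \left|{\omega}\right|}{3}}}{32}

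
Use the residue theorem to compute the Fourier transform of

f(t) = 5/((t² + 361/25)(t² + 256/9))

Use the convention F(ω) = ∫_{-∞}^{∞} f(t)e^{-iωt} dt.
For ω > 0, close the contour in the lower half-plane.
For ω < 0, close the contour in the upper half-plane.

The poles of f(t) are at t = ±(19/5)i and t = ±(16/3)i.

Let g(z) = f(z)e^{-iωz}; for large |z| the factor e^{-iωz} decays in the lower half-plane when ω > 0 and in the upper half-plane when ω < 0.

Case ω > 0 (lower half-plane, clockwise contour ⇒ F(ω) = -2πi·ΣRes):
  Res_{z = - \frac{19 i}{5}} g(z) = \frac{5625 i e^{- \frac{19 \omega}{5}}}{119738}
  Res_{z = - \frac{16 i}{3}} g(z) = - \frac{3375 i e^{- \frac{16 \omega}{3}}}{100832}
  F(ω) = -2πi·ΣRes = - \frac{3375 \pi e^{- \frac{16 \omega}{3}}}{50416} + \frac{5625 \pi e^{- \frac{19 \omega}{5}}}{59869}

Case ω < 0 (upper half-plane, counterclockwise contour ⇒ F(ω) = +2πi·ΣRes):
  Res_{z = \frac{19 i}{5}} g(z) = - \frac{5625 i e^{\frac{19 \omega}{5}}}{119738}
  Res_{z = \frac{16 i}{3}} g(z) = \frac{3375 i e^{\frac{16 \omega}{3}}}{100832}
  F(ω) = 2πi·ΣRes = \frac{1125 \pi \left(80 e^{\frac{19 \omega}{5}} - 57 e^{\frac{16 \omega}{3}}\right)}{957904}

Both cases combine into a single formula in |ω|:

F(ω) = - \frac{3375 \pi e^{- \frac{16 \left|{\omega}\right|}{3}}}{50416} + \frac{5625 \pi e^{- \frac{19 \left|{\omega}\right|}{5}}}{59869}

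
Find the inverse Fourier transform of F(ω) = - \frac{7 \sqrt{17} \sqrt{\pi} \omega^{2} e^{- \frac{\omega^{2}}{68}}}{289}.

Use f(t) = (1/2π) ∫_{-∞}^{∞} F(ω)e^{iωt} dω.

f(t) = 7 \left(68 t^{2} - 2\right) e^{- 17 t^{2}}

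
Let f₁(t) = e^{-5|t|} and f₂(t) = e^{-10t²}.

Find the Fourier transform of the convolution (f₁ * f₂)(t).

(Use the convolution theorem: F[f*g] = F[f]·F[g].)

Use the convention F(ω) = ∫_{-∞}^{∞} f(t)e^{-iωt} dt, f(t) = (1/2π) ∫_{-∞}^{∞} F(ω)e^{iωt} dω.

F[f₁*f₂](ω) = \frac{\sqrt{10} \sqrt{\pi} e^{- \frac{\omega^{2}}{40}}}{\omega^{2} + 25}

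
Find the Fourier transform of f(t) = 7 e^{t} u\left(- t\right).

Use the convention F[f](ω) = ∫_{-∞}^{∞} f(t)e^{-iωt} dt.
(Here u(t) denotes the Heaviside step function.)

F(ω) = \frac{7 i}{\omega + i}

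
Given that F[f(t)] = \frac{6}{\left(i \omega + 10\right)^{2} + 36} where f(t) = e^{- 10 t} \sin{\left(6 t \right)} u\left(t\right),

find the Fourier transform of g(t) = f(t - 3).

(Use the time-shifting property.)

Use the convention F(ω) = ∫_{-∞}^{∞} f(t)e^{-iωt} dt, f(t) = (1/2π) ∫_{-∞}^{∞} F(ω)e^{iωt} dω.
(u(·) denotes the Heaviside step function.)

F[g](ω) = \frac{6 e^{- 3 i \omega}}{\left(i \omega + 10\right)^{2} + 36}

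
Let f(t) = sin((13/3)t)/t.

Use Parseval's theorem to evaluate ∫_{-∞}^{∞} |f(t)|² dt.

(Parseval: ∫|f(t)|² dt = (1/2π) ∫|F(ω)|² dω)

∫|f(t)|² dt = \frac{13 \pi}{3}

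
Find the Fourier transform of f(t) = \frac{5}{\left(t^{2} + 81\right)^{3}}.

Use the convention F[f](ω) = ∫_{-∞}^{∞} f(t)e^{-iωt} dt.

F(ω) = \frac{5 \pi \left(27 \omega^{2} + 9 \left|{\omega}\right| + 1\right) e^{- 9 \left|{\omega}\right|}}{157464}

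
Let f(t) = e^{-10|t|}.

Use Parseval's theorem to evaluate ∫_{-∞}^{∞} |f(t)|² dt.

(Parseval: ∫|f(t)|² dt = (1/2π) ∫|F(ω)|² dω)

∫|f(t)|² dt = \frac{1}{10}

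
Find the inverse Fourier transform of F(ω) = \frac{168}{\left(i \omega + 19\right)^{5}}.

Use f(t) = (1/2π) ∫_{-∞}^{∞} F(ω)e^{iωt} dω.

f(t) = 7 t^{4} e^{- 19 t} u\left(t\right)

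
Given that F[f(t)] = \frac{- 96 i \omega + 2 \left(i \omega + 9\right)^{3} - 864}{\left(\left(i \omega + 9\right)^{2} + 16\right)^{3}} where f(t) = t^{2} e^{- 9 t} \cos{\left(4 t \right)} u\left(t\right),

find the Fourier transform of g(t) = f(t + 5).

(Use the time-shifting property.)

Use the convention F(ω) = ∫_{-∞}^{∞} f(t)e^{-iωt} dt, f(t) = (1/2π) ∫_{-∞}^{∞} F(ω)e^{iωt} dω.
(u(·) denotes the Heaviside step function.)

F[g](ω) = \frac{2 \left(- 48 i \omega + \left(i \omega + 9\right)^{3} - 432\right) e^{5 i \omega}}{\left(\left(i \omega + 9\right)^{2} + 16\right)^{3}}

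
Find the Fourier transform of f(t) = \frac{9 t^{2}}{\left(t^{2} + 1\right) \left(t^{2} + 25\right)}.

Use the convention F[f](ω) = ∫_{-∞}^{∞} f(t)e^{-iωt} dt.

F(ω) = \frac{3 \pi \left(5 - e^{4 \left|{\omega}\right|}\right) e^{- 5 \left|{\omega}\right|}}{8}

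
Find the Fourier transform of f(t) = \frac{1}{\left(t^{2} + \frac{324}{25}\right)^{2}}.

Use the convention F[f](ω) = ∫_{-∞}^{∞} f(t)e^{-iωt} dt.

F(ω) = \frac{25 \pi \left(18 \left|{\omega}\right| + 5\right) e^{- \frac{18 \left|{\omega}\right|}{5}}}{11664}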